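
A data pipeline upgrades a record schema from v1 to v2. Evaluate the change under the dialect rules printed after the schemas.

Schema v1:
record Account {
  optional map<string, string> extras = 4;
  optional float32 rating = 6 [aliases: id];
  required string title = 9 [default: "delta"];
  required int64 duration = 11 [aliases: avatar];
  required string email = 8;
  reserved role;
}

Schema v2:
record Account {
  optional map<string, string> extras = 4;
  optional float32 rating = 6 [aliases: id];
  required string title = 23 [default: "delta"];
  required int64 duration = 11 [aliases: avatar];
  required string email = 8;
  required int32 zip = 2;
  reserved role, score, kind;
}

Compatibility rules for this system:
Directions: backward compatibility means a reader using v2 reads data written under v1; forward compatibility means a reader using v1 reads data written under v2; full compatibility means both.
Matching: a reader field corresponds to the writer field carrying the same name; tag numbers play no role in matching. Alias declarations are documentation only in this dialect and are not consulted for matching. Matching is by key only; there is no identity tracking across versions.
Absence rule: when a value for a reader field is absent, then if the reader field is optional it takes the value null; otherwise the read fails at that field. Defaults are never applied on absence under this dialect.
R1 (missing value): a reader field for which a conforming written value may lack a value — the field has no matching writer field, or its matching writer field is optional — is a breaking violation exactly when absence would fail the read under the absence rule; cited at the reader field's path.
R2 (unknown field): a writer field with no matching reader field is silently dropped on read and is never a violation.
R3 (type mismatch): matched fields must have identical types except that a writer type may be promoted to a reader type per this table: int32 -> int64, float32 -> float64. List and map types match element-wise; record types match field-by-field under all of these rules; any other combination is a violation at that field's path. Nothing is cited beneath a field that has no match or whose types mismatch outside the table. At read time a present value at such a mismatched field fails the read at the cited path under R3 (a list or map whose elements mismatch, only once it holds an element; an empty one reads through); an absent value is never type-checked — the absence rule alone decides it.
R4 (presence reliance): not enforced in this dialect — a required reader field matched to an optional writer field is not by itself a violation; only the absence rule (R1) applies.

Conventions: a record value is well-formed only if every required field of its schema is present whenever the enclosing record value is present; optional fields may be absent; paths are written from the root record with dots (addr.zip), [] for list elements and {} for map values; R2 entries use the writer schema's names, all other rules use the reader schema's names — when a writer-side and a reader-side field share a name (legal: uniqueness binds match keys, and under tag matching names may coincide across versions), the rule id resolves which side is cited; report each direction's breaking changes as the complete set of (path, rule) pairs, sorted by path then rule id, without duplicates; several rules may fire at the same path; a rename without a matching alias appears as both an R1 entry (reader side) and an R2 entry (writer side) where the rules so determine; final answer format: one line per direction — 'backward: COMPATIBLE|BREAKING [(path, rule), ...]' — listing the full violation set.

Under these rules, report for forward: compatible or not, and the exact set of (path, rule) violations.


forward: COMPATIBLE []

arrows below run writer -> reader for Account
checking forward for Account: reader v1 against writer v2:
  writer optional, map<string, string> -> map<string, string>: reader extras maps from writer extras
  writer optional, float32 -> float32: reader rating maps from writer rating
  writer required, string -> string: reader title maps from writer title
  writer required, int64 -> int64: reader duration maps from writer duration
  writer required, string -> string: reader email maps from writer email
  leftover writer field: zip
  nothing fires on Account: forward is COMPATIBLE
diffs on Account not affecting the asked answer:
  added field zip to record Account: required int32, tag 2 (in v2 it sits last) -> fires only in the backward direction of Account, which is not asked here
  field title in record Account: tag 9 changed to 23 -> no rule fires on it in Account's dialect; the asked verdict holds


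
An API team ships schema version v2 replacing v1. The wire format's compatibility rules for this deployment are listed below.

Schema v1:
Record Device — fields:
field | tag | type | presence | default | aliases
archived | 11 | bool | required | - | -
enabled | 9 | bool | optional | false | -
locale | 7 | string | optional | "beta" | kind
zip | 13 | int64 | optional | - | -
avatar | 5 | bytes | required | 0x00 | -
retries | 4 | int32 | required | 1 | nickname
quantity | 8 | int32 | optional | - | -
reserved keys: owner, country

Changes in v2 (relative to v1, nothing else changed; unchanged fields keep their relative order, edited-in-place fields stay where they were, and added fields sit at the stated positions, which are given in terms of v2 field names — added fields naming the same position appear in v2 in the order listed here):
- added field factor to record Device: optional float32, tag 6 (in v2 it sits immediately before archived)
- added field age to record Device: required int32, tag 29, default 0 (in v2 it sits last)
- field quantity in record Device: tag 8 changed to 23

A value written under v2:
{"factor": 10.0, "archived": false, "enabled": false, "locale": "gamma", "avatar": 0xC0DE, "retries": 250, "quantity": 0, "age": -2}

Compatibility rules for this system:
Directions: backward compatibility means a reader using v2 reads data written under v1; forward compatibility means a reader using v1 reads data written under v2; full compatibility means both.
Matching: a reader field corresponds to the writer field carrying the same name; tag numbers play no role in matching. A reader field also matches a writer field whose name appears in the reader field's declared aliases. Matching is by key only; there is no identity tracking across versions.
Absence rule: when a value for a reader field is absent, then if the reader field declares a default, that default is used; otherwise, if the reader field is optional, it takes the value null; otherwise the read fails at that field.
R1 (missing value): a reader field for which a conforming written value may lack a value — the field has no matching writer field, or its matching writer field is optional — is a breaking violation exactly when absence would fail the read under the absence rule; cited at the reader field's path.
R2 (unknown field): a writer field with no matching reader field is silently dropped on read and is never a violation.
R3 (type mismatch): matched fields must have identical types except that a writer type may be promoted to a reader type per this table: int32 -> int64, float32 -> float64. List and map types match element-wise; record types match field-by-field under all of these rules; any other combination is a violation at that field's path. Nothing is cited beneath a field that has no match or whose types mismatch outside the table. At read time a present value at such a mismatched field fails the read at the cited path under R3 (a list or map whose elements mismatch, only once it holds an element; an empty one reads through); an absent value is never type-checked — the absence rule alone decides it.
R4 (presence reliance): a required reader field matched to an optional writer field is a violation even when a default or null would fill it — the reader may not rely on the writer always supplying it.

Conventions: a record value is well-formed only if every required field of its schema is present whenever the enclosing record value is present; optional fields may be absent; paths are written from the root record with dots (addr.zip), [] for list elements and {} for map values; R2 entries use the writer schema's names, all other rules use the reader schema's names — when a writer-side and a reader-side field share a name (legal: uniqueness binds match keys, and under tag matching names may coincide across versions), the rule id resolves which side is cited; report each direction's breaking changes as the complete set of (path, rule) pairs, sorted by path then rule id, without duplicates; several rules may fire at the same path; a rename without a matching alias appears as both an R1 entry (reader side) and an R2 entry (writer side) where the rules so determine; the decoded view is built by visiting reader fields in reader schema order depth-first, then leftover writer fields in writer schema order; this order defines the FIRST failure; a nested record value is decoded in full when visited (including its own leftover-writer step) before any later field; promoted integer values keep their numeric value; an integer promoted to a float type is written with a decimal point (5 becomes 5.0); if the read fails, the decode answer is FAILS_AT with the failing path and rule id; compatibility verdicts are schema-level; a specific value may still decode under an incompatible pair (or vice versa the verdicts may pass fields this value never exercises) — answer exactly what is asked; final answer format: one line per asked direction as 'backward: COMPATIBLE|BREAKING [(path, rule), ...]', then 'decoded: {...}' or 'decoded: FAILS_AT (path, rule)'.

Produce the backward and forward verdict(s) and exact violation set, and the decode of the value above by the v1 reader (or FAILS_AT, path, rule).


backward: COMPATIBLE []; forward: COMPATIBLE []; decoded: {"archived": false, "enabled": false, "locale": "gamma", "zip": null, "avatar": 0xC0DE, "retries": 250, "quantity": 0}

arrows below run writer -> reader for Device
checking backward for Device: reader v2 against writer v1:
  factor: no writer match
  archived <- archived (bool -> bool, writer required)
  enabled <- enabled (bool -> bool, writer optional)
  locale <- locale (string -> string, writer optional)
  zip <- zip (int64 -> int64, writer optional)
  avatar <- avatar (bytes -> bytes, writer required)
  retries <- retries (int32 -> int32, writer required)
  quantity <- quantity (int32 -> int32, writer optional)
  age: no writer match
  => no violations; backward on Device: COMPATIBLE
checking forward for Device: reader v1 against writer v2:
  archived <- archived (bool -> bool, writer required)
  enabled <- enabled (bool -> bool, writer optional)
  locale <- locale (string -> string, writer optional)
  zip <- zip (int64 -> int64, writer optional)
  avatar <- avatar (bytes -> bytes, writer required)
  retries <- retries (int32 -> int32, writer required)
  quantity <- quantity (int32 -> int32, writer optional)
  factor (writer side), unknown to reader
  age (writer side), unknown to reader
  => no violations; forward on Device: COMPATIBLE
decode walk for Device under reader schema v1:
  archived := false
  enabled := false
  locale := "gamma"
  zip := null (not supplied -> null)
  avatar := 0xC0DE
  retries := 250
  quantity := 0
  writer factor: unmatched, discarded
  writer age: unmatched, discarded
  => decoded: {"archived": false, "enabled": false, "locale": "gamma", "zip": null, "avatar": 0xC0DE, "retries": 250, "quantity": 0}


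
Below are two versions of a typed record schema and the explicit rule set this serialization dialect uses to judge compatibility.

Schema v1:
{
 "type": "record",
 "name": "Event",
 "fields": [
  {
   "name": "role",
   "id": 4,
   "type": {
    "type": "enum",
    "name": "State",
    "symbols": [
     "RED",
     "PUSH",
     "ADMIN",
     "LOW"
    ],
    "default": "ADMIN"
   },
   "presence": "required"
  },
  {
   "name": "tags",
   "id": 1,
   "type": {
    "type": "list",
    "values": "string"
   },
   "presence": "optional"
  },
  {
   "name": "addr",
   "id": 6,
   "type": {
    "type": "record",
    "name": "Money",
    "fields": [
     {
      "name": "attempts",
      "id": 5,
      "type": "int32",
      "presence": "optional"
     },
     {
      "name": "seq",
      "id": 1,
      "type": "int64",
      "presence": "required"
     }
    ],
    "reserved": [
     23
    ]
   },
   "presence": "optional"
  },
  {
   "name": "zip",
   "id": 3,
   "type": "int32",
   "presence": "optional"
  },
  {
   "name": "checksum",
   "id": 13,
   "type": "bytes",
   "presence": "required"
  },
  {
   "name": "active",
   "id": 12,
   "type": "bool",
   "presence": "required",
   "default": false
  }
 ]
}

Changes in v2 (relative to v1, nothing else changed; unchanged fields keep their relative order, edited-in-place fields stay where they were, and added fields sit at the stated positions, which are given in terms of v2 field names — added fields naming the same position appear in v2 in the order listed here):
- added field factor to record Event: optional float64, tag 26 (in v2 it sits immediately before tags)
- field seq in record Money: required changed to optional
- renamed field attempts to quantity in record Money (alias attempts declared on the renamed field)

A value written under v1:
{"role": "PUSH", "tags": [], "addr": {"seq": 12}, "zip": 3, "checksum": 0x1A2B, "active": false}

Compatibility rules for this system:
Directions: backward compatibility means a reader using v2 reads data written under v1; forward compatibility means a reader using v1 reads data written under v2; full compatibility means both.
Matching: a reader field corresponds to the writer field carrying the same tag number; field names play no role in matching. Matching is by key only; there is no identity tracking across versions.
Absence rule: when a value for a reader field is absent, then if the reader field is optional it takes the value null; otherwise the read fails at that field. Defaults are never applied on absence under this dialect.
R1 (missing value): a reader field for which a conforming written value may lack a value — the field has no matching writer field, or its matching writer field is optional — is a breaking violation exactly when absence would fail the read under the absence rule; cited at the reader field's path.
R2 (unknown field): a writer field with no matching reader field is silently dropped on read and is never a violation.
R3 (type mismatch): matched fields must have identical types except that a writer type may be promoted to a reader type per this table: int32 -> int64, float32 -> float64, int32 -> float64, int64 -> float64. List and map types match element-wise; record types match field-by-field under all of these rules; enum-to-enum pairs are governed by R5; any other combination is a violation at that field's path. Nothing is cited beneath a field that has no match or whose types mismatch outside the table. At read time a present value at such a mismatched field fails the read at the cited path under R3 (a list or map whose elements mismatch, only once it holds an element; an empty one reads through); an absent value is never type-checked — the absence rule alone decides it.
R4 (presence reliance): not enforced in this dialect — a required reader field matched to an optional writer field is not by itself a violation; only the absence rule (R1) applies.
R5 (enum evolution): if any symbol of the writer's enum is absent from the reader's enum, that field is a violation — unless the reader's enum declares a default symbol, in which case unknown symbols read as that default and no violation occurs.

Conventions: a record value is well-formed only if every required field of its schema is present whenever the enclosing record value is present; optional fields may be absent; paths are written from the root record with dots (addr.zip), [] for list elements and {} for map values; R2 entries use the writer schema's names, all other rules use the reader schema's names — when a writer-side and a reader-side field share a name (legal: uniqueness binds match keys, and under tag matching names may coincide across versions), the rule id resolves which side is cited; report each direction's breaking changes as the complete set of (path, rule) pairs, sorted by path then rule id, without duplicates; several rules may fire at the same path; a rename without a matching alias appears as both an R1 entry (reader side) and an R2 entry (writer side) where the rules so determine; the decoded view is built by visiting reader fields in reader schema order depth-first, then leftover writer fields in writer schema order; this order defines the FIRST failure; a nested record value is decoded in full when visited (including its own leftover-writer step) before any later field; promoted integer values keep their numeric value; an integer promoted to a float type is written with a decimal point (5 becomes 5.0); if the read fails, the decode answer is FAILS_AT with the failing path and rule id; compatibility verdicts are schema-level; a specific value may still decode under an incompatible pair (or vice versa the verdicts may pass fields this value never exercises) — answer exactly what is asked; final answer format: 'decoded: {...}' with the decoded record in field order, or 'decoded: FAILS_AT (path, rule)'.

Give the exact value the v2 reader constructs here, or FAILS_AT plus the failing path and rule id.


decoded: {"role": "PUSH", "factor": null, "tags": [], "addr": {"quantity": null, "seq": 12}, "zip": 3, "checksum": 0x1A2B, "active": false}

the writer's type comes first in each Event pair
decode walk for Event under reader schema v2:
  role := "PUSH"
  factor := null (absent, optional -> null)
  tags := []
  addr.quantity := null (absent, optional -> null)
  addr.seq := 12
  zip := 3
  checksum := 0x1A2B
  active := false
  => decoded: {"role": "PUSH", "factor": null, "tags": [], "addr": {"quantity": null, "seq": 12}, "zip": 3, "checksum": 0x1A2B, "active": false}
the rest of the Event diff is inert for this question:
  field seq in record Money: required changed to optional -> a verdict-level change on Event — the shown value reads the same


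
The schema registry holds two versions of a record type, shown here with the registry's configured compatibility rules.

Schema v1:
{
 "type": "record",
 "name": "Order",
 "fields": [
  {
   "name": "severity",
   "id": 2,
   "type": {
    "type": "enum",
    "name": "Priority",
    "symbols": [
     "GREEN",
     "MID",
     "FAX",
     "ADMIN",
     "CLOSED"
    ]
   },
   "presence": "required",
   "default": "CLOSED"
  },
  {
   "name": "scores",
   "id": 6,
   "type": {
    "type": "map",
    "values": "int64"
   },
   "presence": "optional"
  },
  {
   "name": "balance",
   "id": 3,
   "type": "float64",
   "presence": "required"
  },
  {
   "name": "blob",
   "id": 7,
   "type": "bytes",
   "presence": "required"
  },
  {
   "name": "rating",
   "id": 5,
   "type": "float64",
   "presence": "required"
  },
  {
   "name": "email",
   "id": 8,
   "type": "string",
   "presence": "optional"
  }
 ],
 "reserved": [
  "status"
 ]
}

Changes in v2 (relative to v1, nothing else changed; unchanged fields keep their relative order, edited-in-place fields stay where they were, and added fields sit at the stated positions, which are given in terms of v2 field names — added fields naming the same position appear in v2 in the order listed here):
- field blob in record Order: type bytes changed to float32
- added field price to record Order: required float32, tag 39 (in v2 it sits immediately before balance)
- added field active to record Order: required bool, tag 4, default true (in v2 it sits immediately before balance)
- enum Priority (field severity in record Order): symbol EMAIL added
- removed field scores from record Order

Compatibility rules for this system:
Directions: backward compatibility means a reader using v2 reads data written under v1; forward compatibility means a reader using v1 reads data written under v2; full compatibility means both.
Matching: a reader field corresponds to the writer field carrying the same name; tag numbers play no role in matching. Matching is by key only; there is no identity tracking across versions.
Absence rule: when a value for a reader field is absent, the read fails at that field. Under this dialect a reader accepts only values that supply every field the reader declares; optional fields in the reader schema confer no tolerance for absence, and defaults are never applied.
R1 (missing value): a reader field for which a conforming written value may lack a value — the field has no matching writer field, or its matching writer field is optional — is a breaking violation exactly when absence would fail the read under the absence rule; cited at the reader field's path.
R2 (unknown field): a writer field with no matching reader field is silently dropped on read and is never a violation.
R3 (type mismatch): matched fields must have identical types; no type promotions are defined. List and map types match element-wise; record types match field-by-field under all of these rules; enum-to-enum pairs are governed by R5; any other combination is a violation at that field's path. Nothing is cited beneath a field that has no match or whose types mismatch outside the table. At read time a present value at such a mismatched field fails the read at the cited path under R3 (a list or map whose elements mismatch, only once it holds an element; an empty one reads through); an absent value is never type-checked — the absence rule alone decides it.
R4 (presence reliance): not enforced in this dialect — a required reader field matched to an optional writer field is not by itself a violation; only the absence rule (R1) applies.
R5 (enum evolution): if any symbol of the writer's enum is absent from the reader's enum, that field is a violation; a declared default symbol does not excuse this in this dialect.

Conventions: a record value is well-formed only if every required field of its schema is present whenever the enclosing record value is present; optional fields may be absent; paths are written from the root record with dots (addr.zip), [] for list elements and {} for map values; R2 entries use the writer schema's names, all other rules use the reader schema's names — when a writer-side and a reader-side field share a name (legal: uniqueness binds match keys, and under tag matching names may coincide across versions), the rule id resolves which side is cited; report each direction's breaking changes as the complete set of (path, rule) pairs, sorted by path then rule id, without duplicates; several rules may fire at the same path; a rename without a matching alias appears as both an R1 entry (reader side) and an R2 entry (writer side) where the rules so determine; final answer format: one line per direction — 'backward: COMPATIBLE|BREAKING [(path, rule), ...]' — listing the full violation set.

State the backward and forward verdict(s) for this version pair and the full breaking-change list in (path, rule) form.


backward: BREAKING [(active, R1), (blob, R3), (email, R1), (price, R1)]; forward: BREAKING [(blob, R3), (email, R1), (scores, R1), (severity, R5)]

in Order below, arrows point writer -> reader
checking backward for Order: reader v2 against writer v1:
  Priority -> Priority, writer required: severity aligns to severity
  price: no writer-side match
  active: no writer-side match
  float64 -> float64, writer required: balance aligns to balance
  bytes -> float32, writer required: blob aligns to blob
  float64 -> float64, writer required: rating aligns to rating
  string -> string, writer optional: email aligns to email
  leftover writer field: scores
  R1 fires at active
  R3 fires at blob
  R1 fires at email
  R1 fires at price
  => 4 violation(s): backward is BREAKING for Order
checking forward for Order: reader v1 against writer v2:
  Priority -> Priority, writer required: severity aligns to severity
  scores: no writer-side match
  float64 -> float64, writer required: balance aligns to balance
  float32 -> bytes, writer required: blob aligns to blob
  float64 -> float64, writer required: rating aligns to rating
  string -> string, writer optional: email aligns to email
  leftover writer field: price
  leftover writer field: active
  R3 fires at blob
  R1 fires at email
  R1 fires at scores
  R5 fires at severity
  => 4 violation(s): forward is BREAKING for Order


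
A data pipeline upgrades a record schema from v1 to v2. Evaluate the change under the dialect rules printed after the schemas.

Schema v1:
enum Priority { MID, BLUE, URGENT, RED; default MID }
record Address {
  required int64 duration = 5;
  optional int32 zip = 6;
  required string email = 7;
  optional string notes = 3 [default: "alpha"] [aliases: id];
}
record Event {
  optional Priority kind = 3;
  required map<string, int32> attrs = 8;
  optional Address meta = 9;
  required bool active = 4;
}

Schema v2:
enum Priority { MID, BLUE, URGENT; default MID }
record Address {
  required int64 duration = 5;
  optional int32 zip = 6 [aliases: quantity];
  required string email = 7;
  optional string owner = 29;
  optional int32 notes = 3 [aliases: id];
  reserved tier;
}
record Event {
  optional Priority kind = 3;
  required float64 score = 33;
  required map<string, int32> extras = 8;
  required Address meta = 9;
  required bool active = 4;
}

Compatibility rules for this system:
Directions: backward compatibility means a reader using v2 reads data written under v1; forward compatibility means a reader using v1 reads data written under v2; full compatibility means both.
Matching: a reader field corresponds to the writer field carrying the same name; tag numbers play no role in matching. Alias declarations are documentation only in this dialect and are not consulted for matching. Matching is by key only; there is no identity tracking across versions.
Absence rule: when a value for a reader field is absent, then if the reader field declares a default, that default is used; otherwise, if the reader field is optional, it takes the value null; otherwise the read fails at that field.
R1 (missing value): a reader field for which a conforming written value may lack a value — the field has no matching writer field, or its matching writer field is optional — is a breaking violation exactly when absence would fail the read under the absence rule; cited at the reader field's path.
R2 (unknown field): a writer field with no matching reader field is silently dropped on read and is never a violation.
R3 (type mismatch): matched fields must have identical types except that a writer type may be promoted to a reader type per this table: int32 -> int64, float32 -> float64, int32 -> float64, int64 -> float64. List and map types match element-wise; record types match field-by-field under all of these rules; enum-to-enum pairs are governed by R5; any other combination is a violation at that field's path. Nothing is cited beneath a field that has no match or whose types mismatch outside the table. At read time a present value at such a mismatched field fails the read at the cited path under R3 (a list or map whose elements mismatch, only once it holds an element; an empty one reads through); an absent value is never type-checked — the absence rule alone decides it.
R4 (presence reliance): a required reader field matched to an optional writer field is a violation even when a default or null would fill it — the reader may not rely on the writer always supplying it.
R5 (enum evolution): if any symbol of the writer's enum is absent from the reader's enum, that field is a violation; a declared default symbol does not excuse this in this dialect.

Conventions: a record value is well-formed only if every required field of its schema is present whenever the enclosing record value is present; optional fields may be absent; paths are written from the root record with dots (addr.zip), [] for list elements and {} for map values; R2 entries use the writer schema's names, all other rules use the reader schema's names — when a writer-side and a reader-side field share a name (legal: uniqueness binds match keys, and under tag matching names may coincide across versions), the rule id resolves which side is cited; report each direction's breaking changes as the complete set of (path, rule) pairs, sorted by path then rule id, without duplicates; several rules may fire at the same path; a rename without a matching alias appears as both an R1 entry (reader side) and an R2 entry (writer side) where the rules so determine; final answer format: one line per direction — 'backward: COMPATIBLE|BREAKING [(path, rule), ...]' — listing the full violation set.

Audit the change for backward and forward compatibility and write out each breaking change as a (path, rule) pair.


backward: BREAKING [(extras, R1), (kind, R5), (meta, R1), (meta, R4), (meta.notes, R3), (score, R1)]; forward: BREAKING [(attrs, R1), (meta.notes, R3)]

in Event below, arrows point writer -> reader
backward analysis of Event with v2 as reader and v1 as writer:
  kind: Priority -> Priority, writer optional; from kind
  score: no writer-side match
  extras: no writer-side match
  meta: Address -> Address, writer optional; from meta
  active: bool -> bool, writer required; from active
  attrs (writer side), unknown to reader
  meta.duration: int64 -> int64, writer required; from meta.duration
  meta.zip: int32 -> int32, writer optional; from meta.zip
  meta.email: string -> string, writer required; from meta.email
  meta.owner: no writer-side match
  meta.notes: string -> int32, writer optional; from meta.notes
  rule R1 violated at extras
  rule R5 violated at kind
  rule R1 violated at meta
  rule R4 violated at meta
  rule R3 violated at meta.notes
  rule R1 violated at score
  backward on Event therefore BREAKING (6)
forward analysis of Event with v1 as reader and v2 as writer:
  kind: Priority -> Priority, writer optional; from kind
  attrs: no writer-side match
  meta: Address -> Address, writer required; from meta
  active: bool -> bool, writer required; from active
  score (writer side), unknown to reader
  extras (writer side), unknown to reader
  meta.duration: int64 -> int64, writer required; from meta.duration
  meta.zip: int32 -> int32, writer optional; from meta.zip
  meta.email: string -> string, writer required; from meta.email
  meta.notes: int32 -> string, writer optional; from meta.notes
  meta.owner (writer side), unknown to reader
  rule R1 violated at attrs
  rule R3 violated at meta.notes
  forward on Event therefore BREAKING (2)


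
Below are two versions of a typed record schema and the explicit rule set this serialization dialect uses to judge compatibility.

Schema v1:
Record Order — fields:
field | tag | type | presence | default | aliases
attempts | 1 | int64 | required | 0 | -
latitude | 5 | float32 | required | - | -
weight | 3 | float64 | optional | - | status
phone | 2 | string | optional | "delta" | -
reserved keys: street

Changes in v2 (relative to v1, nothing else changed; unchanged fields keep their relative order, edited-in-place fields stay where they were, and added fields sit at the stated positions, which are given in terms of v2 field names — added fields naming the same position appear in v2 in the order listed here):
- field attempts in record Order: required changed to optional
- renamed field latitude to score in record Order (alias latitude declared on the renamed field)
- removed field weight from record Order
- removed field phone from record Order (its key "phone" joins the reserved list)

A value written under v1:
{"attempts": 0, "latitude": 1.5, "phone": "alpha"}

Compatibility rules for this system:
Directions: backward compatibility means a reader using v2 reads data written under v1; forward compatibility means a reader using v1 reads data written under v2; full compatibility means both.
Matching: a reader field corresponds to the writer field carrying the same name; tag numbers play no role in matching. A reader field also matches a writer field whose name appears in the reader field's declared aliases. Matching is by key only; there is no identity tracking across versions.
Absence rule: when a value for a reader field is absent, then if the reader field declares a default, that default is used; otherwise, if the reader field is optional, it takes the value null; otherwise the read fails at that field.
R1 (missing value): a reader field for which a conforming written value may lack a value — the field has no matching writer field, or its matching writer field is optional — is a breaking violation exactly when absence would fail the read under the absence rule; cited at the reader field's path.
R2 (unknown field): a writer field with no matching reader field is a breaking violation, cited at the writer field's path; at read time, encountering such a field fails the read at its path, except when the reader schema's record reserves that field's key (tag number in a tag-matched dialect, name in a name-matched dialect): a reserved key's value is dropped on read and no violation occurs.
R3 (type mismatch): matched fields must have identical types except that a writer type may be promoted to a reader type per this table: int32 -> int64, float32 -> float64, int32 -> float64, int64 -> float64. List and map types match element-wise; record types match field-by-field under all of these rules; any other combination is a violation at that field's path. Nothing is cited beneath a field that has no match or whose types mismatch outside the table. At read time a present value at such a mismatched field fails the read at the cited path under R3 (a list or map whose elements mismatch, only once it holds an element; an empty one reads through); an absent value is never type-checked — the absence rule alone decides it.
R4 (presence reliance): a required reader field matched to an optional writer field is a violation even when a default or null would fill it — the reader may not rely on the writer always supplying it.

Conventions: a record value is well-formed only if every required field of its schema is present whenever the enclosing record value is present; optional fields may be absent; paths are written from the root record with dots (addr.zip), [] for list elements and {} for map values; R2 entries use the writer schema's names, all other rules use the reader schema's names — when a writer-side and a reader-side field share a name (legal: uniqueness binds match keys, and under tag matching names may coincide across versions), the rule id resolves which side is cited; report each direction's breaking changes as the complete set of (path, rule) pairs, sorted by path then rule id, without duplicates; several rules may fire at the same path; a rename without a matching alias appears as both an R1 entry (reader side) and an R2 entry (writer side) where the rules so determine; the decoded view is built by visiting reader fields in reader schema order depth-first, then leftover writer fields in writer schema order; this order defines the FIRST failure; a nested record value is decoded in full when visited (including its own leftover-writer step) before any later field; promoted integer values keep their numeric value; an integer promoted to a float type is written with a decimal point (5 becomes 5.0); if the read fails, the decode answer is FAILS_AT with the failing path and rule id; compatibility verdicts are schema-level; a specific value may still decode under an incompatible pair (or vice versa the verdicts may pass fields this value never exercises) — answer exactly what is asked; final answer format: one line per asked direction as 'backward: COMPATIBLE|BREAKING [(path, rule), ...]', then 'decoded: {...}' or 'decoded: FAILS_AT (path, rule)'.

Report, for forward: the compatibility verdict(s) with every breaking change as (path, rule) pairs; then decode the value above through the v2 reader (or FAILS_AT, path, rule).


forward: BREAKING [(attempts, R4), (latitude, R1), (score, R2)]; decoded: {"attempts": 0, "score": 1.5}

in Order below, arrows point writer -> reader
forward analysis of Order with v1 as reader and v2 as writer:
  attempts <- attempts (int64 -> int64, writer optional)
  no writer field matches reader latitude
  no writer field matches reader weight
  no writer field matches reader phone
  writer field score has no reader counterpart
  violation R4 at attempts
  violation R1 at latitude
  violation R2 at score
  => forward: BREAKING (3)
migrating the Order value to v2:
  attempts := 0
  score := 1.5 (from writer latitude)
  writer phone: reserved -> dropped
  => decoded: {"attempts": 0, "score": 1.5}


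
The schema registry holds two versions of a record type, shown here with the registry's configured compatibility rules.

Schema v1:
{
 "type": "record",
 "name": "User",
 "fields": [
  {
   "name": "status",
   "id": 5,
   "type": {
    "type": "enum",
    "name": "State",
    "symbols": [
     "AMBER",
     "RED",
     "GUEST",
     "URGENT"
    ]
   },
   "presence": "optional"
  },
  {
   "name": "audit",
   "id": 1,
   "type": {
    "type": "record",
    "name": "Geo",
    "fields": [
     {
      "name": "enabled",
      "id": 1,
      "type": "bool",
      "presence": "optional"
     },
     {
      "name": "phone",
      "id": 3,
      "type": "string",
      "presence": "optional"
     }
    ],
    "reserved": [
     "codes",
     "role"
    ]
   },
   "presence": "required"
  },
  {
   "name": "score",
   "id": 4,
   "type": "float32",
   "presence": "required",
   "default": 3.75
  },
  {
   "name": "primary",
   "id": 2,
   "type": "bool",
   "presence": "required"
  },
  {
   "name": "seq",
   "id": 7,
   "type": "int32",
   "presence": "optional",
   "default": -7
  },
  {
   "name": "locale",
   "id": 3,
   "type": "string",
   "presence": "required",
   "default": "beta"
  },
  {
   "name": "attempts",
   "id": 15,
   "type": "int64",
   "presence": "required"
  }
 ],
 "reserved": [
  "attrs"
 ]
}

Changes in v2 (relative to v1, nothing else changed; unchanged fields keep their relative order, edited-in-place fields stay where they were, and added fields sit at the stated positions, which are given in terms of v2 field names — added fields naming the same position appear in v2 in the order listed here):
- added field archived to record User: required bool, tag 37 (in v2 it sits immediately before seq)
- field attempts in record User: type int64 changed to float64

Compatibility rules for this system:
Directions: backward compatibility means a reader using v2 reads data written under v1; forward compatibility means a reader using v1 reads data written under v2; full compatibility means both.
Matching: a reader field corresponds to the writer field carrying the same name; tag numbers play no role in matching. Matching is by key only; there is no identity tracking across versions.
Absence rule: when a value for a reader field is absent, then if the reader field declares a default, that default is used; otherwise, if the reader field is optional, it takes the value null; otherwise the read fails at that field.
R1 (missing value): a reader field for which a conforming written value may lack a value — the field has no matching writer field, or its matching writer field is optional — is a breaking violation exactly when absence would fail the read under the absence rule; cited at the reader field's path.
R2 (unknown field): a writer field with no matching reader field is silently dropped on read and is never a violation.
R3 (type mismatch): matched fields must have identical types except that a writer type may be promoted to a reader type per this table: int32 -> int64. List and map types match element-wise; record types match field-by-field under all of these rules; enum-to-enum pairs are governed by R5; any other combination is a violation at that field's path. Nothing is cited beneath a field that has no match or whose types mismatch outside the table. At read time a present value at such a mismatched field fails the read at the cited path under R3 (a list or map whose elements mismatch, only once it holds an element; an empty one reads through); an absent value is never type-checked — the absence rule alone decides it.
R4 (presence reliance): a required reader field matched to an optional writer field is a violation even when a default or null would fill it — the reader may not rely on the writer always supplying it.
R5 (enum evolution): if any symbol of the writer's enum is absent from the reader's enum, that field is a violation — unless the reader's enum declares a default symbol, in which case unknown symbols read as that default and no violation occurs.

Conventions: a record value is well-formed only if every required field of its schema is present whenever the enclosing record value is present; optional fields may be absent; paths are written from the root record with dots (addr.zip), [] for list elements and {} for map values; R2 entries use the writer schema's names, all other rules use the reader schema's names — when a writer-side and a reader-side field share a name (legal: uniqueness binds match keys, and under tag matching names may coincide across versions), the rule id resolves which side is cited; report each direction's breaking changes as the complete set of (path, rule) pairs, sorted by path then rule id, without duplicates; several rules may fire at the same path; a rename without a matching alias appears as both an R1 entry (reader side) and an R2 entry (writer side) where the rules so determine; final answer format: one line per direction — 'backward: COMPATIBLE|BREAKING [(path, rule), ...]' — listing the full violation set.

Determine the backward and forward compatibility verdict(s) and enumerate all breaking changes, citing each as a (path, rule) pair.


arrows below run writer -> reader for User
backward on User — v2 reading data written by v1:
  status: State -> State, writer optional; from status
  audit: Geo -> Geo, writer required; from audit
  score: float32 -> float32, writer required; from score
  primary: bool -> bool, writer required; from primary
  no writer field matches reader archived
  seq: int32 -> int32, writer optional; from seq
  locale: string -> string, writer required; from locale
  attempts: int64 -> float64, writer required; from attempts
  audit.enabled: bool -> bool, writer optional; from audit.enabled
  audit.phone: string -> string, writer optional; from audit.phone
  rule R1 violated at archived
  rule R3 violated at attempts
  => backward verdict for User: BREAKING, 2 violation(s)
forward on User — v1 reading data written by v2:
  status: State -> State, writer optional; from status
  audit: Geo -> Geo, writer required; from audit
  score: float32 -> float32, writer required; from score
  primary: bool -> bool, writer required; from primary
  seq: int32 -> int32, writer optional; from seq
  locale: string -> string, writer required; from locale
  attempts: float64 -> int64, writer required; from attempts
  archived (writer side), unknown to reader
  audit.enabled: bool -> bool, writer optional; from audit.enabled
  audit.phone: string -> string, writer optional; from audit.phone
  rule R3 violated at attempts
  => forward verdict for User: BREAKING, 1 violation(s)

backward: BREAKING [(archived, R1), (attempts, R3)]; forward: BREAKING [(attempts, R3)]
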